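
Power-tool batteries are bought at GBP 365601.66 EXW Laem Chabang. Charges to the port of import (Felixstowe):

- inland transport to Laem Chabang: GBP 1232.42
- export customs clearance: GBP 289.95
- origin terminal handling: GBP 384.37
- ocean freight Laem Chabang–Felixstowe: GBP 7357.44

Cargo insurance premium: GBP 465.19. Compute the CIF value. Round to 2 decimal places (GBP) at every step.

CIF = EXW price + pre-shipment costs + freight + insurance
CIF = 365601.66 + 1232.42 + 289.95 + 384.37 + 7357.44 + 465.19 = 375331.03

CIF value: GBP 375331.03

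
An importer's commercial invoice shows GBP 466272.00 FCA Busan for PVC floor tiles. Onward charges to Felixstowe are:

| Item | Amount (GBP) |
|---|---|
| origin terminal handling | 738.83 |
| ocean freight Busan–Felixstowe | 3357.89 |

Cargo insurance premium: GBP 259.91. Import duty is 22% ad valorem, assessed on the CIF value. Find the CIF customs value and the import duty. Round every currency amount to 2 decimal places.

CIF = FCA price + pre-shipment costs + freight + insurance
CIF = 466272.00 + 738.83 + 3357.89 + 259.91 = 470628.63
Import duty = 470628.63 × 22% = 103538.30

CIF value: GBP 470628.63; import duty: GBP 103538.30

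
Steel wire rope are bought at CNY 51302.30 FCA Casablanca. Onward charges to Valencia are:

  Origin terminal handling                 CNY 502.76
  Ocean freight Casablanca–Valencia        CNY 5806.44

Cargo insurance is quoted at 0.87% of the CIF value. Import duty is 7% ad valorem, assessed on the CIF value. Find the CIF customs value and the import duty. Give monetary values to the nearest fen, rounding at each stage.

Let C be the CIF value. C = FCA price + pre-shipment costs + freight + 0.87% × C
C − 0.87% × C = 51302.30 + 502.76 + 5806.44
0.9913 × C = 57611.50
C = 57611.50 / 0.9913 = 58117.12
Insurance premium = 0.87% × 58117.12 = 505.62
Import duty = 58117.12 × 7% = 4068.20

CIF value: CNY 58117.12; import duty: CNY 4068.20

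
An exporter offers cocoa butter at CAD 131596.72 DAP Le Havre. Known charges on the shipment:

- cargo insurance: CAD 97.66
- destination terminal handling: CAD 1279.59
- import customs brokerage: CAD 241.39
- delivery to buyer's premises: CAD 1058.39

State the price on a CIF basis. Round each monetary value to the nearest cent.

Not relevant to the conversion: insurance — on the seller under both DAP and CIF; already in the DAP price and stays in the CIF price. brokerage — on the buyer under both terms; not part of either seller's price.
From DAP to CIF, the seller no longer bears: destination terminal, delivery.
CIF price = 131596.72 − 1279.59 − 1058.39 = 129258.74

CIF price: CAD 129258.74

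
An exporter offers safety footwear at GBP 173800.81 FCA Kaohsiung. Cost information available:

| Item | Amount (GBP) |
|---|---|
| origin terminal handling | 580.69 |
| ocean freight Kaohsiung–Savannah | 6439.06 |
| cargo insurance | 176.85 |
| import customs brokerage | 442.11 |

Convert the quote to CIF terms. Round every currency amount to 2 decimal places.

Not relevant to the conversion: brokerage — on the buyer under both terms; not part of either seller's price.
From FCA to CIF, the seller additionally bears: origin terminal, freight, insurance.
CIF price = 173800.81 + 580.69 + 6439.06 + 176.85 = 180997.41

CIF price: GBP 180997.41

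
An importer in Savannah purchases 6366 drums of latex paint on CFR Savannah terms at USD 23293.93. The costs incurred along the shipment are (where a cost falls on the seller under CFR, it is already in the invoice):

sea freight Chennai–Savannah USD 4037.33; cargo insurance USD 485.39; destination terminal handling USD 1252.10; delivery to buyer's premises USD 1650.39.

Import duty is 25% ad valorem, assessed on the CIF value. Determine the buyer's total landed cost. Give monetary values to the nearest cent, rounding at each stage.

Total landed cost: USD 32626.64

CFR: the seller pays costs through ocean freight to the destination port, but not insurance.
Already in the invoice (seller's account under CFR): freight — exclude.
CIF value = CFR price + insurance = 23293.93 + 485.39 = 23779.32
Import duty = 23779.32 × 25% = 5944.83
Buyer bears: insurance 485.39 + destination terminal 1252.10 + delivery 1650.39 + duty 5944.83 = 9332.71
Landed cost = invoice 23293.93 + 9332.71 = 32626.64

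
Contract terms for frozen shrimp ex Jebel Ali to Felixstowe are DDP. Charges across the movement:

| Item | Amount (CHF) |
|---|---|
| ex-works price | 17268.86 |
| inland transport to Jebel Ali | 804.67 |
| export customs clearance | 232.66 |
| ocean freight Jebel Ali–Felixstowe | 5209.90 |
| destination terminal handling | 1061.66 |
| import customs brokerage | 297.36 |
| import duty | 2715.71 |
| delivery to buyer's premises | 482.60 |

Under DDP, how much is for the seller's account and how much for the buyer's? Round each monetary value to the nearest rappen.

DDP: the seller bears all costs including import duty.
Seller's account: goods 17268.86 + inland to port 804.67 + export clearance 232.66 + freight 5209.90 + destination terminal 1061.66 + brokerage 297.36 + duty 2715.71 + delivery 482.60 = 28073.42
Buyer's account: 0.00

Seller: CHF 28073.42; buyer: CHF 0.00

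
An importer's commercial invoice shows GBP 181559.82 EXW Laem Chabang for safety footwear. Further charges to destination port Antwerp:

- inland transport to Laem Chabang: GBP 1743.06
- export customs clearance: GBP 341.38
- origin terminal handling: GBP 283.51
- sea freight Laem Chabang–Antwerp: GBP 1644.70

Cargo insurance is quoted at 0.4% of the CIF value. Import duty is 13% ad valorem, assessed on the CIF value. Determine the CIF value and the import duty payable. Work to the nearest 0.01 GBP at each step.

CIF value: GBP 186317.74; import duty: GBP 24221.31

Let C be the CIF value. C = EXW price + pre-shipment costs + freight + 0.4% × C
C − 0.4% × C = 181559.82 + 1743.06 + 341.38 + 283.51 + 1644.70
0.996 × C = 185572.47
C = 185572.47 / 0.996 = 186317.74
Insurance premium = 0.4% × 186317.74 = 745.27
Import duty = 186317.74 × 13% = 24221.31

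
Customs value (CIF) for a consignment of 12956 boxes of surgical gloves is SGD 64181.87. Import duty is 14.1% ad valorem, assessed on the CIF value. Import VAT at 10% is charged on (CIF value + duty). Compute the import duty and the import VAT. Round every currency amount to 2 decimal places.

Import duty: SGD 9049.64; import VAT: SGD 7323.15

Import duty = 64181.87 × 14.1% = 9049.64
VAT base = CIF + duty = 64181.87 + 9049.64 = 73231.51
Import VAT = 73231.51 × 10% = 7323.15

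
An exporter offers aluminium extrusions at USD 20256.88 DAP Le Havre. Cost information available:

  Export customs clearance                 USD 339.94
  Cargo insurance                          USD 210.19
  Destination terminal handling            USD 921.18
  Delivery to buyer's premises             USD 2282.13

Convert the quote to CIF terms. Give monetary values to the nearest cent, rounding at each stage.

Not relevant to the conversion: insurance, export clearance — on the seller under both DAP and CIF; already in the DAP price and stays in the CIF price.
From DAP to CIF, the seller no longer bears: destination terminal, delivery.
CIF price = 20256.88 − 921.18 − 2282.13 = 17053.57

CIF price: USD 17053.57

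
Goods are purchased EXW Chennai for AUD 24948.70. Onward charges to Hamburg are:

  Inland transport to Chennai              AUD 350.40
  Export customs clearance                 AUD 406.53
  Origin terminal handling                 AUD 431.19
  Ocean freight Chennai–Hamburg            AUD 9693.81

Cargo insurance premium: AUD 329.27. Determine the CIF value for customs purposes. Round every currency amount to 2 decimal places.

CIF = EXW price + pre-shipment costs + freight + insurance
CIF = 24948.70 + 350.40 + 406.53 + 431.19 + 9693.81 + 329.27 = 36159.90

CIF value: AUD 36159.90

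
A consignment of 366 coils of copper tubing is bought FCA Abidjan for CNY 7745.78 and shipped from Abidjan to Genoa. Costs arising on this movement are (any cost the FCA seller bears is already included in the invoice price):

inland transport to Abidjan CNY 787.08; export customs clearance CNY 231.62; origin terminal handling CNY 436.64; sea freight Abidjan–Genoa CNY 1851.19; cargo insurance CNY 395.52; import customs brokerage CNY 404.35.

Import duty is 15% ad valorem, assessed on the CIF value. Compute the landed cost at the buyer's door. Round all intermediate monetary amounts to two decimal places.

Total landed cost: CNY 12397.85

FCA: the seller delivers export-cleared goods to the carrier; the buyer bears costs from that point.
Already in the invoice (seller's account under FCA): inland to port, export clearance — exclude.
CIF value = FCA price + origin terminal + freight + insurance = 7745.78 + 436.64 + 1851.19 + 395.52 = 10429.13
Import duty = 10429.13 × 15% = 1564.37
Buyer bears: origin terminal 436.64 + freight 1851.19 + insurance 395.52 + brokerage 404.35 + duty 1564.37 = 4652.07
Landed cost = invoice 7745.78 + 4652.07 = 12397.85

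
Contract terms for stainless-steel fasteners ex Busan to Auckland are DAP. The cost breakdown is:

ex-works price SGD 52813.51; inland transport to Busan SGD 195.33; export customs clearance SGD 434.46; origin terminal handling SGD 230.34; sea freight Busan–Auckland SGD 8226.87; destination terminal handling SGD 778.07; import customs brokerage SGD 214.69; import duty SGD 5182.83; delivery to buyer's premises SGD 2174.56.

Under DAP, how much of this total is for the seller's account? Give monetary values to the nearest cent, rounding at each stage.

DAP: the seller bears all costs to the named destination except import duty and clearance.
Seller's account: goods 52813.51 + inland to port 195.33 + export clearance 434.46 + origin terminal 230.34 + freight 8226.87 + destination terminal 778.07 + delivery 2174.56 = 64853.14
Buyer's account: brokerage 214.69 + duty 5182.83 = 5397.52

Seller's account: SGD 64853.14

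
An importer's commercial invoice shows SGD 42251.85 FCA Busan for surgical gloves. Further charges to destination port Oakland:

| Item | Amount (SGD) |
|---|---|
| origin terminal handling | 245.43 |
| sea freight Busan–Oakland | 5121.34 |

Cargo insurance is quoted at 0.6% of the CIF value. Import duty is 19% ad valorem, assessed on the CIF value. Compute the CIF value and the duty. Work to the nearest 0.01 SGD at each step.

CIF value: SGD 47906.06; import duty: SGD 9102.15

Let C be the CIF value. C = FCA price + pre-shipment costs + freight + 0.6% × C
C − 0.6% × C = 42251.85 + 245.43 + 5121.34
0.994 × C = 47618.62
C = 47618.62 / 0.994 = 47906.06
Insurance premium = 0.6% × 47906.06 = 287.44
Import duty = 47906.06 × 19% = 9102.15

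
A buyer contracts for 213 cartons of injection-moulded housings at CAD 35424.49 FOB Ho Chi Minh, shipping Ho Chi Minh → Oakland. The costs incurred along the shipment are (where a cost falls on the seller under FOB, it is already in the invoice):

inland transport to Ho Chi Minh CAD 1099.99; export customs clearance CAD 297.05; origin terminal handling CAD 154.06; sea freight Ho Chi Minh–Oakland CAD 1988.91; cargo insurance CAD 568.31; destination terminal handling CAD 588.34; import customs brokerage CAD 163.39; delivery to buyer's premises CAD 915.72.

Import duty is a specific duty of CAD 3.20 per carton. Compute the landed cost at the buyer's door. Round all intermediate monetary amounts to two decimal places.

Total landed cost: CAD 40330.76

FOB: the seller bears costs until goods are on board at the origin port; the buyer bears freight, insurance and all costs thereafter.
Already in the invoice (seller's account under FOB): inland to port, export clearance, origin terminal — exclude.
CIF value = FOB price + freight + insurance = 35424.49 + 1988.91 + 568.31 = 37981.71
Import duty = 213 × 3.20 = 681.60
Buyer bears: freight 1988.91 + insurance 568.31 + destination terminal 588.34 + brokerage 163.39 + delivery 915.72 + duty 681.60 = 4906.27
Landed cost = invoice 35424.49 + 4906.27 = 40330.76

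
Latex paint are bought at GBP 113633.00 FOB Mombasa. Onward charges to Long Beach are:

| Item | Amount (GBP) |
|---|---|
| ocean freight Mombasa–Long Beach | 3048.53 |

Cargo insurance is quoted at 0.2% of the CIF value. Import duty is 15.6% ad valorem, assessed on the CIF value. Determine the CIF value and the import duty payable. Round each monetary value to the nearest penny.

CIF value: GBP 116915.36; import duty: GBP 18238.80

Let C be the CIF value. C = FOB price + freight + 0.2% × C
C − 0.2% × C = 113633.00 + 3048.53
0.998 × C = 116681.53
C = 116681.53 / 0.998 = 116915.36
Insurance premium = 0.2% × 116915.36 = 233.83
Import duty = 116915.36 × 15.6% = 18238.80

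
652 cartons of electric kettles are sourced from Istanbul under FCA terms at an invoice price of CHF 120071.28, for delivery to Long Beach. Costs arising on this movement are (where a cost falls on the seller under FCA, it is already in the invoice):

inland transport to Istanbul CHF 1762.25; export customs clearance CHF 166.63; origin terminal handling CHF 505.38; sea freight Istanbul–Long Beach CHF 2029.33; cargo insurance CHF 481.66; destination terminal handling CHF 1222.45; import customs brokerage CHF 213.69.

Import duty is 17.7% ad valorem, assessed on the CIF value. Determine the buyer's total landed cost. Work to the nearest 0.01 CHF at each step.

Total landed cost: CHF 146310.30

FCA: the seller delivers export-cleared goods to the carrier; the buyer bears costs from that point.
Already in the invoice (seller's account under FCA): inland to port, export clearance — exclude.
CIF value = FCA price + origin terminal + freight + insurance = 120071.28 + 505.38 + 2029.33 + 481.66 = 123087.65
Import duty = 123087.65 × 17.7% = 21786.51
Buyer bears: origin terminal 505.38 + freight 2029.33 + insurance 481.66 + destination terminal 1222.45 + brokerage 213.69 + duty 21786.51 = 26239.02
Landed cost = invoice 120071.28 + 26239.02 = 146310.30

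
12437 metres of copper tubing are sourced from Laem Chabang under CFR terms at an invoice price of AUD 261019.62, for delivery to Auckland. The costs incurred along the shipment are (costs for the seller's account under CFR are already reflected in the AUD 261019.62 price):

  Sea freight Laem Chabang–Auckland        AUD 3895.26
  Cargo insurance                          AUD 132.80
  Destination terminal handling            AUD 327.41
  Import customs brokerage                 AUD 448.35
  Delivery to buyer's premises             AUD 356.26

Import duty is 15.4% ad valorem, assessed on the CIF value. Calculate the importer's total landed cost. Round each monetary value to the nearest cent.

CFR: the seller pays costs through ocean freight to the destination port, but not insurance.
Already in the invoice (seller's account under CFR): freight — exclude.
CIF value = CFR price + insurance = 261019.62 + 132.80 = 261152.42
Import duty = 261152.42 × 15.4% = 40217.47
Buyer bears: insurance 132.80 + destination terminal 327.41 + brokerage 448.35 + delivery 356.26 + duty 40217.47 = 41482.29
Landed cost = invoice 261019.62 + 41482.29 = 302501.91

Total landed cost: AUD 302501.91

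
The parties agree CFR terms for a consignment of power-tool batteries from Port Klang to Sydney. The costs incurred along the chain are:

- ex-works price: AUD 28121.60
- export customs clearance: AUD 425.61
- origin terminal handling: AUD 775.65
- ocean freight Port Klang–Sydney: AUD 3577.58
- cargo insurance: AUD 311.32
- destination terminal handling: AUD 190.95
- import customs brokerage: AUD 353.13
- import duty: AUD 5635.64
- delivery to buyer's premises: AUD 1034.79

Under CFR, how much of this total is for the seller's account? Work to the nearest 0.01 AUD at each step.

Seller's account: AUD 32900.44

CFR: the seller pays costs through ocean freight to the destination port, but not insurance.
Seller's account: goods 28121.60 + export clearance 425.61 + origin terminal 775.65 + freight 3577.58 = 32900.44
Buyer's account: insurance 311.32 + destination terminal 190.95 + brokerage 353.13 + duty 5635.64 + delivery 1034.79 = 7525.83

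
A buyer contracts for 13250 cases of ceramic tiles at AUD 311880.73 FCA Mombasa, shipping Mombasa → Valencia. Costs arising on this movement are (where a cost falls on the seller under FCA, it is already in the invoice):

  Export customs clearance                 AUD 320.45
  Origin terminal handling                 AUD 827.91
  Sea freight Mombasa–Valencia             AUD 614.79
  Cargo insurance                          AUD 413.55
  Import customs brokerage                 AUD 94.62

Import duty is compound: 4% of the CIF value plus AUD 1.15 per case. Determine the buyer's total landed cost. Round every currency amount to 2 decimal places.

FCA: the seller delivers export-cleared goods to the carrier; the buyer bears costs from that point.
Already in the invoice (seller's account under FCA): export clearance — exclude.
CIF value = FCA price + origin terminal + freight + insurance = 311880.73 + 827.91 + 614.79 + 413.55 = 313736.98
Ad valorem component: 313736.98 × 4% = 12549.48
Specific component: 13250 × 1.15 = 15237.50
Import duty = 12549.48 + 15237.50 = 27786.98
Buyer bears: origin terminal 827.91 + freight 614.79 + insurance 413.55 + brokerage 94.62 + duty 27786.98 = 29737.85
Landed cost = invoice 311880.73 + 29737.85 = 341618.58

Total landed cost: AUD 341618.58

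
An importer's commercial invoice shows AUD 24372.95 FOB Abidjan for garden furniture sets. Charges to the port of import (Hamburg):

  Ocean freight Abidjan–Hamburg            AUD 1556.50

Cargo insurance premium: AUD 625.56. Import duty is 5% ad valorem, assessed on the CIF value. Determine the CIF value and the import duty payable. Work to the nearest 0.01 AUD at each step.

CIF = FOB price + freight + insurance
CIF = 24372.95 + 1556.50 + 625.56 = 26555.01
Import duty = 26555.01 × 5% = 1327.75

CIF value: AUD 26555.01; import duty: AUD 1327.75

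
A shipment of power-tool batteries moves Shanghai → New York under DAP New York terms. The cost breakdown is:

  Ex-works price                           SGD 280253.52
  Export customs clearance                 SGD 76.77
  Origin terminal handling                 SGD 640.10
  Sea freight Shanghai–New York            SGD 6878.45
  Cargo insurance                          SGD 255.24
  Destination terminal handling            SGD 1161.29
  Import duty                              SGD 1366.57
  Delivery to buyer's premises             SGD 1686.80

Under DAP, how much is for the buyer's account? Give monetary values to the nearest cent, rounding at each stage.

DAP: the seller bears all costs to the named destination except import duty and clearance.
Seller's account: goods 280253.52 + export clearance 76.77 + origin terminal 640.10 + freight 6878.45 + insurance 255.24 + destination terminal 1161.29 + delivery 1686.80 = 290952.17
Buyer's account: duty 1366.57 = 1366.57

Buyer's account: SGD 1366.57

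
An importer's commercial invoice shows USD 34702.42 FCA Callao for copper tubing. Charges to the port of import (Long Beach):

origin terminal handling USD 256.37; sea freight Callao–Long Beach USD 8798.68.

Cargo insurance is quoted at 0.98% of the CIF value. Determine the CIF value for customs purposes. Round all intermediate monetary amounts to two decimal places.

CIF value: USD 44190.54

Let C be the CIF value. C = FCA price + pre-shipment costs + freight + 0.98% × C
C − 0.98% × C = 34702.42 + 256.37 + 8798.68
0.9902 × C = 43757.47
C = 43757.47 / 0.9902 = 44190.54
Insurance premium = 0.98% × 44190.54 = 433.07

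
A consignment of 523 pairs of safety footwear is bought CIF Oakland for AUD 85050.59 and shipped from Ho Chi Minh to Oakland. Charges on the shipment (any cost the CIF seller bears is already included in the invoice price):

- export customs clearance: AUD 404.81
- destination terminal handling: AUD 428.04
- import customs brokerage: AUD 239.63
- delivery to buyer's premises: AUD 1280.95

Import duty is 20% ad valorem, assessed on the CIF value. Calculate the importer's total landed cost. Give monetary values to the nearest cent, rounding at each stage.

Total landed cost: AUD 104009.33

CIF: the seller pays costs through ocean freight and marine insurance to the destination port.
Already in the invoice (seller's account under CIF): export clearance — exclude.
The CIF price already equals the CIF value: 85050.59
Import duty = 85050.59 × 20% = 17010.12
Buyer bears: destination terminal 428.04 + brokerage 239.63 + delivery 1280.95 + duty 17010.12 = 18958.74
Landed cost = invoice 85050.59 + 18958.74 = 104009.33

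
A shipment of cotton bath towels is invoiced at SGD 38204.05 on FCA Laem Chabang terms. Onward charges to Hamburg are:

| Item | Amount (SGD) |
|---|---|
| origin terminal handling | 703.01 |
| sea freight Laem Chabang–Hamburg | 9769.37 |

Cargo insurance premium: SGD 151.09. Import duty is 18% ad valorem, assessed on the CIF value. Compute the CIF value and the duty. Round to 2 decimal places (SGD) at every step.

CIF value: SGD 48827.52; import duty: SGD 8788.95

CIF = FCA price + pre-shipment costs + freight + insurance
CIF = 38204.05 + 703.01 + 9769.37 + 151.09 = 48827.52
Import duty = 48827.52 × 18% = 8788.95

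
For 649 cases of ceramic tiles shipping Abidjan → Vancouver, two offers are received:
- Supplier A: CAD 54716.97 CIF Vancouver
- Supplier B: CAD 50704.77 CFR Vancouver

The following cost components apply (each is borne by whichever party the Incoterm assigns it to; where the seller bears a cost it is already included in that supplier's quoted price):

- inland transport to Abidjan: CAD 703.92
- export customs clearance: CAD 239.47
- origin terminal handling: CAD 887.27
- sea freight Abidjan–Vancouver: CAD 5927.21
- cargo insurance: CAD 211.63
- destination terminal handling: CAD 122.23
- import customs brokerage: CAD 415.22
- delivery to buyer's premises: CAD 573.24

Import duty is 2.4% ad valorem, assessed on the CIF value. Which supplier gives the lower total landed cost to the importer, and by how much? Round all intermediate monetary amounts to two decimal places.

Supplier A (CIF):
The CIF price already equals the CIF value: 54716.97
Import duty = 54716.97 × 2.4% = 1313.21
Buyer bears (A): 122.23 + 415.22 + 573.24 = 1110.69
Landed cost (A) = invoice 54716.97 + 1110.69 + duty 1313.21 = 57140.87
Supplier B (CFR):
CIF value = CFR price + insurance = 50704.77 + 211.63 = 50916.40
Import duty = 50916.40 × 2.4% = 1221.99
Buyer bears (B): 211.63 + 122.23 + 415.22 + 573.24 = 1322.32
Landed cost (B) = invoice 50704.77 + 1322.32 + duty 1221.99 = 53249.08
Difference = |57140.87 − 53249.08| = 3891.79

Supplier B is cheaper by CAD 3891.79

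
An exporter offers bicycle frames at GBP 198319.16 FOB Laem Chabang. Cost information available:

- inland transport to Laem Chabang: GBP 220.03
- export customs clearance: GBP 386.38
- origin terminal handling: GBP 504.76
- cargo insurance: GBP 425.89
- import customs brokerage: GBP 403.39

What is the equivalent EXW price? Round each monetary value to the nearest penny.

Not relevant to the conversion: brokerage, insurance — on the buyer under both terms; not part of either seller's price.
From FOB to EXW, the seller no longer bears: inland to port, export clearance, origin terminal.
EXW price = 198319.16 − 220.03 − 386.38 − 504.76 = 197207.99

EXW price: GBP 197207.99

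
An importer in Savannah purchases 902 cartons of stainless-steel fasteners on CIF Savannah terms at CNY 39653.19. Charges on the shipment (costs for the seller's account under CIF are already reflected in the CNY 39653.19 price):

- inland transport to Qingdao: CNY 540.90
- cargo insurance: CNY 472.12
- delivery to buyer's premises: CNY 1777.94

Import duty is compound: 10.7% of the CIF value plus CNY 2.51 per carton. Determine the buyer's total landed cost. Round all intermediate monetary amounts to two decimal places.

Total landed cost: CNY 47938.04

CIF: the seller pays costs through ocean freight and marine insurance to the destination port.
Already in the invoice (seller's account under CIF): inland to port, insurance — exclude.
The CIF price already equals the CIF value: 39653.19
Ad valorem component: 39653.19 × 10.7% = 4242.89
Specific component: 902 × 2.51 = 2264.02
Import duty = 4242.89 + 2264.02 = 6506.91
Buyer bears: delivery 1777.94 + duty 6506.91 = 8284.85
Landed cost = invoice 39653.19 + 8284.85 = 47938.04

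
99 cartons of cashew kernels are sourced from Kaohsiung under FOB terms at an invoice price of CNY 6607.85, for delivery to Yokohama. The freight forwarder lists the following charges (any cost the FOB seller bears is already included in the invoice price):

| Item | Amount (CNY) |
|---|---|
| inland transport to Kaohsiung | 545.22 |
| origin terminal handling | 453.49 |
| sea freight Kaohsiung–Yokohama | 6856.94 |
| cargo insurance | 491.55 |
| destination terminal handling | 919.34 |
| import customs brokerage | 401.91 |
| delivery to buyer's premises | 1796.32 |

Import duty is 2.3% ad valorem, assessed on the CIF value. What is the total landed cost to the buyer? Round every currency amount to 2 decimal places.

Total landed cost: CNY 17394.91

FOB: the seller bears costs until goods are on board at the origin port; the buyer bears freight, insurance and all costs thereafter.
Already in the invoice (seller's account under FOB): inland to port, origin terminal — exclude.
CIF value = FOB price + freight + insurance = 6607.85 + 6856.94 + 491.55 = 13956.34
Import duty = 13956.34 × 2.3% = 321.00
Buyer bears: freight 6856.94 + insurance 491.55 + destination terminal 919.34 + brokerage 401.91 + delivery 1796.32 + duty 321.00 = 10787.06
Landed cost = invoice 6607.85 + 10787.06 = 17394.91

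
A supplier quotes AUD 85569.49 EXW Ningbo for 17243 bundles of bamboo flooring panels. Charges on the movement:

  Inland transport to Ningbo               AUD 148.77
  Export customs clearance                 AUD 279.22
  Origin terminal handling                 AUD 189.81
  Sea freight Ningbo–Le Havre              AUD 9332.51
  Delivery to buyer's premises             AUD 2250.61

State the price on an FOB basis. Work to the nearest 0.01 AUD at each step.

Not relevant to the conversion: delivery, freight — on the buyer under both terms; not part of either seller's price.
From EXW to FOB, the seller additionally bears: inland to port, export clearance, origin terminal.
FOB price = 85569.49 + 148.77 + 279.22 + 189.81 = 86187.29

FOB price: AUD 86187.29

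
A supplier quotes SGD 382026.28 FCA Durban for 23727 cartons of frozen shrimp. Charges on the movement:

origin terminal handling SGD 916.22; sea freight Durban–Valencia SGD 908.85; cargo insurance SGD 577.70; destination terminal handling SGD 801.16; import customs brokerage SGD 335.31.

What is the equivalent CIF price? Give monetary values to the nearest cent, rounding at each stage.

Not relevant to the conversion: brokerage, destination terminal — on the buyer under both terms; not part of either seller's price.
From FCA to CIF, the seller additionally bears: origin terminal, freight, insurance.
CIF price = 382026.28 + 916.22 + 908.85 + 577.70 = 384429.05

CIF price: SGD 384429.05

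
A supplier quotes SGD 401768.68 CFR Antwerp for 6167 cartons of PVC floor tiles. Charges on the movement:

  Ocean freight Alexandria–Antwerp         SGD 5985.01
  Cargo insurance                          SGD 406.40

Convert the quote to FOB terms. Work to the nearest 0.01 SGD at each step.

Not relevant to the conversion: insurance — on the buyer under both terms; not part of either seller's price.
From CFR to FOB, the seller no longer bears: freight.
FOB price = 401768.68 − 5985.01 = 395783.67

FOB price: SGD 395783.67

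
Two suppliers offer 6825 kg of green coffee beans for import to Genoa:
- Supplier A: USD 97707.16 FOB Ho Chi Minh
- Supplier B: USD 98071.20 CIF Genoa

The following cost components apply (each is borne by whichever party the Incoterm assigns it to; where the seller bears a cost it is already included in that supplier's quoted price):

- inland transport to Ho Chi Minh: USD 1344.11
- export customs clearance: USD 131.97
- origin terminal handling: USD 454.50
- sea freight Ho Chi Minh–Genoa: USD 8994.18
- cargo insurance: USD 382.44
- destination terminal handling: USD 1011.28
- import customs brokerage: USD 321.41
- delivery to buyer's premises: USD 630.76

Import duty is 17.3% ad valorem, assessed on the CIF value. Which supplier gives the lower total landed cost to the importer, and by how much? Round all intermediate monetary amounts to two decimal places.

Supplier A (FOB):
CIF value = FOB price + freight + insurance = 97707.16 + 8994.18 + 382.44 = 107083.78
Import duty = 107083.78 × 17.3% = 18525.49
Buyer bears (A): 8994.18 + 382.44 + 1011.28 + 321.41 + 630.76 = 11340.07
Landed cost (A) = invoice 97707.16 + 11340.07 + duty 18525.49 = 127572.72
Supplier B (CIF):
The CIF price already equals the CIF value: 98071.20
Import duty = 98071.20 × 17.3% = 16966.32
Buyer bears (B): 1011.28 + 321.41 + 630.76 = 1963.45
Landed cost (B) = invoice 98071.20 + 1963.45 + duty 16966.32 = 117000.97
Difference = |127572.72 − 117000.97| = 10571.75

Supplier B is cheaper by USD 10571.75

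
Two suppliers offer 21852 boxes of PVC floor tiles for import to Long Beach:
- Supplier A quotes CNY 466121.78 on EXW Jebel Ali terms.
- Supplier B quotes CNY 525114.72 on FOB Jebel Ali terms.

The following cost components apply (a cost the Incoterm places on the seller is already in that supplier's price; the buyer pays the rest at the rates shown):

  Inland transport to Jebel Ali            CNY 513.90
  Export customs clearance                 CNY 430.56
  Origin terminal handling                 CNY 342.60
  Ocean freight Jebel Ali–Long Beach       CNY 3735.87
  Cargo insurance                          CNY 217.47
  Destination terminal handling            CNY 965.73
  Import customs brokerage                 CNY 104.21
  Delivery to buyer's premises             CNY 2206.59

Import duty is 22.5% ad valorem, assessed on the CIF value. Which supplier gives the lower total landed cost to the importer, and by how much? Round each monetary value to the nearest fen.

Supplier A (EXW):
CIF value = EXW price + inland to port + export clearance + origin terminal + freight + insurance = 466121.78 + 513.90 + 430.56 + 342.60 + 3735.87 + 217.47 = 471362.18
Import duty = 471362.18 × 22.5% = 106056.49
Buyer bears (A): 513.90 + 430.56 + 342.60 + 3735.87 + 217.47 + 965.73 + 104.21 + 2206.59 = 8516.93
Landed cost (A) = invoice 466121.78 + 8516.93 + duty 106056.49 = 580695.20
Supplier B (FOB):
CIF value = FOB price + freight + insurance = 525114.72 + 3735.87 + 217.47 = 529068.06
Import duty = 529068.06 × 22.5% = 119040.31
Buyer bears (B): 3735.87 + 217.47 + 965.73 + 104.21 + 2206.59 = 7229.87
Landed cost (B) = invoice 525114.72 + 7229.87 + duty 119040.31 = 651384.90
Difference = |580695.20 − 651384.90| = 70689.70

Supplier A is cheaper by CNY 70689.70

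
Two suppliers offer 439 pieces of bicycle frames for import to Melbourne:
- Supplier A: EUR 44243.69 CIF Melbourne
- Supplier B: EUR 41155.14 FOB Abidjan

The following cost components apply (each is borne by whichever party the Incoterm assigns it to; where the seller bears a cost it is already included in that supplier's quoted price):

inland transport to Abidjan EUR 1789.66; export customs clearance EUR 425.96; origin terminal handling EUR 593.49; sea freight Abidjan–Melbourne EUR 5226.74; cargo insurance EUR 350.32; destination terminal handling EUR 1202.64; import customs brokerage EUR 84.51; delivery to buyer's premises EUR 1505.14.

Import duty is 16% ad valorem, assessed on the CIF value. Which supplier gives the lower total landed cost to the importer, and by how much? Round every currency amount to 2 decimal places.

Supplier A is cheaper by EUR 2886.67

Supplier A (CIF):
The CIF price already equals the CIF value: 44243.69
Import duty = 44243.69 × 16% = 7078.99
Buyer bears (A): 1202.64 + 84.51 + 1505.14 = 2792.29
Landed cost (A) = invoice 44243.69 + 2792.29 + duty 7078.99 = 54114.97
Supplier B (FOB):
CIF value = FOB price + freight + insurance = 41155.14 + 5226.74 + 350.32 = 46732.20
Import duty = 46732.20 × 16% = 7477.15
Buyer bears (B): 5226.74 + 350.32 + 1202.64 + 84.51 + 1505.14 = 8369.35
Landed cost (B) = invoice 41155.14 + 8369.35 + duty 7477.15 = 57001.64
Difference = |54114.97 − 57001.64| = 2886.67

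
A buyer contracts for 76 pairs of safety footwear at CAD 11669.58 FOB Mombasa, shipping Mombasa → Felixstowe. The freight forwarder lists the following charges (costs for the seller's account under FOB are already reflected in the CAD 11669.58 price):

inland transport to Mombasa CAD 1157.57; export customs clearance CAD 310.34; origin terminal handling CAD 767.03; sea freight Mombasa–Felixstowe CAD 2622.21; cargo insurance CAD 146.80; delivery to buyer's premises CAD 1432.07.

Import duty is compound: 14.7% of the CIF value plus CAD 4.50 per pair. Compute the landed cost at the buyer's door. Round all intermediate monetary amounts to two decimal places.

Total landed cost: CAD 18335.13

FOB: the seller bears costs until goods are on board at the origin port; the buyer bears freight, insurance and all costs thereafter.
Already in the invoice (seller's account under FOB): inland to port, export clearance, origin terminal — exclude.
CIF value = FOB price + freight + insurance = 11669.58 + 2622.21 + 146.80 = 14438.59
Ad valorem component: 14438.59 × 14.7% = 2122.47
Specific component: 76 × 4.50 = 342.00
Import duty = 2122.47 + 342.00 = 2464.47
Buyer bears: freight 2622.21 + insurance 146.80 + delivery 1432.07 + duty 2464.47 = 6665.55
Landed cost = invoice 11669.58 + 6665.55 = 18335.13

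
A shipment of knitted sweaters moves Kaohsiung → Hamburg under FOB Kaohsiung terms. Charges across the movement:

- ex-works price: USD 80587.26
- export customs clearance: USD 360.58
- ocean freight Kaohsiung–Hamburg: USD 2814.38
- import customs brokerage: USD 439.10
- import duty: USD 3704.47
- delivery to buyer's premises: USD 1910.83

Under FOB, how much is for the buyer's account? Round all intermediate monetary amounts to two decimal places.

Buyer's account: USD 8868.78

FOB: the seller bears costs until goods are on board at the origin port; the buyer bears freight, insurance and all costs thereafter.
Seller's account: goods 80587.26 + export clearance 360.58 = 80947.84
Buyer's account: freight 2814.38 + brokerage 439.10 + duty 3704.47 + delivery 1910.83 = 8868.78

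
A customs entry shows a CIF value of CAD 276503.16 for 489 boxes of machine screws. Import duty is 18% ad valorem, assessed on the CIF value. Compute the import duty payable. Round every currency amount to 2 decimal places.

Import duty = 276503.16 × 18% = 49770.57

Import duty: CAD 49770.57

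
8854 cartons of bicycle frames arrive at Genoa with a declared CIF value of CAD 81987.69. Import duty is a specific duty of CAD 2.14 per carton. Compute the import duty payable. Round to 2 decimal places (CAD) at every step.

Import duty: CAD 18947.56

Import duty = 8854 × 2.14 = 18947.56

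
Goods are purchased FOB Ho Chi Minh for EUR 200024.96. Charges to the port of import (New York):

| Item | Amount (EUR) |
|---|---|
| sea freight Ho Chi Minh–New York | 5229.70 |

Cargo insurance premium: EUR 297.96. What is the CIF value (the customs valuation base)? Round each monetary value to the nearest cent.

CIF = FOB price + freight + insurance
CIF = 200024.96 + 5229.70 + 297.96 = 205552.62

CIF value: EUR 205552.62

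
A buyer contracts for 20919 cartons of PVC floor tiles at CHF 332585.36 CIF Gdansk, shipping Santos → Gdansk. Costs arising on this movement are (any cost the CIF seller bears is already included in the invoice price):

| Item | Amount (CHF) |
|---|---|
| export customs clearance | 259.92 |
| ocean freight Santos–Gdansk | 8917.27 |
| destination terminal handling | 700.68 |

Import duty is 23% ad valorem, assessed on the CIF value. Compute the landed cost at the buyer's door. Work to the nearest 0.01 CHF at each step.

CIF: the seller pays costs through ocean freight and marine insurance to the destination port.
Already in the invoice (seller's account under CIF): export clearance, freight — exclude.
The CIF price already equals the CIF value: 332585.36
Import duty = 332585.36 × 23% = 76494.63
Buyer bears: destination terminal 700.68 + duty 76494.63 = 77195.31
Landed cost = invoice 332585.36 + 77195.31 = 409780.67

Total landed cost: CHF 409780.67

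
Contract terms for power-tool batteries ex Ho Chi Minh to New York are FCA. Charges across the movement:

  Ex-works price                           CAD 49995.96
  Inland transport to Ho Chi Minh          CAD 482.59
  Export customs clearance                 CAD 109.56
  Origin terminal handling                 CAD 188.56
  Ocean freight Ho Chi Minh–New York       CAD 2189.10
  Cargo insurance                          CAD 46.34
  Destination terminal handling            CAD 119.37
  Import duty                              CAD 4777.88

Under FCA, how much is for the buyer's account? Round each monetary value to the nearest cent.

Buyer's account: CAD 7321.25

FCA: the seller delivers export-cleared goods to the carrier; the buyer bears costs from that point.
Seller's account: goods 49995.96 + inland to port 482.59 + export clearance 109.56 = 50588.11
Buyer's account: origin terminal 188.56 + freight 2189.10 + insurance 46.34 + destination terminal 119.37 + duty 4777.88 = 7321.25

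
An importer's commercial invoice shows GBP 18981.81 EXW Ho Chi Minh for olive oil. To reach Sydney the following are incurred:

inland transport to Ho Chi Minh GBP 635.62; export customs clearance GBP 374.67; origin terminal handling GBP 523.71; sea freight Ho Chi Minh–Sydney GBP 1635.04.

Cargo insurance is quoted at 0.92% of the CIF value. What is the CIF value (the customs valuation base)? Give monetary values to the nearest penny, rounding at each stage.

CIF value: GBP 22356.53

Let C be the CIF value. C = EXW price + pre-shipment costs + freight + 0.92% × C
C − 0.92% × C = 18981.81 + 635.62 + 374.67 + 523.71 + 1635.04
0.9908 × C = 22150.85
C = 22150.85 / 0.9908 = 22356.53
Insurance premium = 0.92% × 22356.53 = 205.68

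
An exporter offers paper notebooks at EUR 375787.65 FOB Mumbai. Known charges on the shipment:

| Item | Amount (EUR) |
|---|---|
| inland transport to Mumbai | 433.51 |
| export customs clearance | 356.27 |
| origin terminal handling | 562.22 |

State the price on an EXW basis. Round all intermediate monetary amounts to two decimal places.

From FOB to EXW, the seller no longer bears: inland to port, export clearance, origin terminal.
EXW price = 375787.65 − 433.51 − 356.27 − 562.22 = 374435.65

EXW price: EUR 374435.65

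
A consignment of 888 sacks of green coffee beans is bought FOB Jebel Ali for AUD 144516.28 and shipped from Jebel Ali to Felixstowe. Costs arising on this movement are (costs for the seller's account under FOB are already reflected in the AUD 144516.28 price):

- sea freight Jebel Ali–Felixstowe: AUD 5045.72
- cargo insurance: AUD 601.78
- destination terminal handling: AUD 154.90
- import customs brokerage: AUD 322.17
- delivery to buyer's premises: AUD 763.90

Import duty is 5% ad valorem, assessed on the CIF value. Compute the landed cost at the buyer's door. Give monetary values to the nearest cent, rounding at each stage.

FOB: the seller bears costs until goods are on board at the origin port; the buyer bears freight, insurance and all costs thereafter.
CIF value = FOB price + freight + insurance = 144516.28 + 5045.72 + 601.78 = 150163.78
Import duty = 150163.78 × 5% = 7508.19
Buyer bears: freight 5045.72 + insurance 601.78 + destination terminal 154.90 + brokerage 322.17 + delivery 763.90 + duty 7508.19 = 14396.66
Landed cost = invoice 144516.28 + 14396.66 = 158912.94

Total landed cost: AUD 158912.94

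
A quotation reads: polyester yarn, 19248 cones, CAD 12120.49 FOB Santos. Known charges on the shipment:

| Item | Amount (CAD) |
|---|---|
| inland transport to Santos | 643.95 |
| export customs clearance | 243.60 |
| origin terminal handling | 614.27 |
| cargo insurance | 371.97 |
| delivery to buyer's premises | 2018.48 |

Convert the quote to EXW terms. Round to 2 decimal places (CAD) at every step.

Not relevant to the conversion: delivery, insurance — on the buyer under both terms; not part of either seller's price.
From FOB to EXW, the seller no longer bears: inland to port, export clearance, origin terminal.
EXW price = 12120.49 − 643.95 − 243.60 − 614.27 = 10618.67

EXW price: CAD 10618.67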